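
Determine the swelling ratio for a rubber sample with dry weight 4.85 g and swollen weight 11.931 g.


Q = W_swollen / W_dry
Q = 11.931 / 4.85
Q = 2.46

Q = 2.46


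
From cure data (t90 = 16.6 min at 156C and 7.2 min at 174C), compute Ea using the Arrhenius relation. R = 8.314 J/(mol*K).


T1 = 429.15 K, T2 = 447.15 K
1/T1 - 1/T2 = 9.3802e-05
ln(t1/t2) = ln(16.6/7.2) = 0.8353
Ea = 8.314 * 0.8353 / 9.3802e-05 = 74037.8186 J/mol
Ea = 74.04 kJ/mol

74.04 kJ/mol


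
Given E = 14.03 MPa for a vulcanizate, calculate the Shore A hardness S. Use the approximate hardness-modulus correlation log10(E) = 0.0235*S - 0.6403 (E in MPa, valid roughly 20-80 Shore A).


log10(E) = 0.0235*S - 0.6403  =>  S = (log10(E) + 0.6403) / 0.0235
log10(14.03) = 1.147058
S = (1.147058 + 0.6403) / 0.0235 = 1.787358 / 0.0235
S = 76.1

Shore A = 76.1


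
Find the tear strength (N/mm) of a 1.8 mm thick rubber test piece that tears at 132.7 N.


Tear strength = force / thickness
= 132.7 / 1.8
= 73.72 N/mm

73.72 N/mm


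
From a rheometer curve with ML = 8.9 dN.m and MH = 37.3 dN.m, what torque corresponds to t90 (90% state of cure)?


M90 = ML + 0.9 * (MH - ML)
M90 = 8.9 + 0.9 * (37.3 - 8.9)
M90 = 8.9 + 0.9 * 28.4
M90 = 34.46 dN.m

34.46 dN.m


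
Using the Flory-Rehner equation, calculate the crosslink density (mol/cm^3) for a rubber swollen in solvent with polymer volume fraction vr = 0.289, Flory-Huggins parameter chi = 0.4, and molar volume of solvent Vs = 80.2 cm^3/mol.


ln(1 - vr) = ln(1 - 0.289) = -0.3411
Numerator = -((-0.3411) + 0.289 + 0.4 * 0.289^2) = 0.0187
Denominator = 80.2 * (0.289^(1/3) - 0.289/2) = 41.4352
nu = 0.0187 / 41.4352 = 4.5069e-04 mol/cm^3

4.5069e-04 mol/cm^3


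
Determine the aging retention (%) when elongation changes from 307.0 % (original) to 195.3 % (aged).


Retention = aged / original * 100
= 195.3 / 307.0 * 100
= 63.6%

63.6%


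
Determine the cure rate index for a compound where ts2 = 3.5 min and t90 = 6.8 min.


CRI = 100 / (t90 - ts2)
= 100 / (6.8 - 3.5)
= 100 / 3.3
= 30.3 min^-1

30.3 min^-1


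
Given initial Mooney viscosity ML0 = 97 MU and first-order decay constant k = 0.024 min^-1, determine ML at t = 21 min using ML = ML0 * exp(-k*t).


ML = ML0 * exp(-k * t)
ML = 97 * exp(-0.024 * 21)
ML = 97 * 0.6041
ML = 58.6 MU

58.6 MU


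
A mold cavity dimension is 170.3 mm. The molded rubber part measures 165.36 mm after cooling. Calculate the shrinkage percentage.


Shrinkage = (mold - part) / mold * 100
= (170.3 - 165.36) / 170.3 * 100
= 4.94 / 170.3 * 100
= 2.9%

2.9%


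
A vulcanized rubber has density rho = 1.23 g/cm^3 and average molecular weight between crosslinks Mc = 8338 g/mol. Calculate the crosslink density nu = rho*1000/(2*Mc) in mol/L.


nu = rho * 1000 / (2 * Mc)
nu = 1.23 * 1000 / (2 * 8338)
nu = 1230.0 / 16676
nu = 0.0738 mol/L

0.0738 mol/L


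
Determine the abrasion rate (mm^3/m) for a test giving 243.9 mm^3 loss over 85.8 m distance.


Rate = volume_loss / distance
= 243.9 / 85.8
= 2.843 mm^3/m

2.843 mm^3/m


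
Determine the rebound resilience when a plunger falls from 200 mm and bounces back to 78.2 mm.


Resilience = h_rebound / h_drop * 100
= 78.2 / 200 * 100
= 39.1%

39.1%


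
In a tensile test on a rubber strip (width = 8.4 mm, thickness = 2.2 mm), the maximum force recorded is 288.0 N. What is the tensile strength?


Area = width * thickness = 8.4 * 2.2 = 18.48 mm^2
TS = force / area = 288.0 / 18.48 = 15.58 MPa

15.58 MPa


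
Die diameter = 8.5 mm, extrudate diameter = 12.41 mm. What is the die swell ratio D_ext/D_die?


Die swell ratio = D_extrudate / D_die
= 12.41 / 8.5
= 1.46

Die swell = 1.46


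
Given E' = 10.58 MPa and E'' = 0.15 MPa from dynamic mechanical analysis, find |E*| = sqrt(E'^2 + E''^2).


|E*| = sqrt(E'^2 + E''^2)
= sqrt(10.58^2 + 0.15^2)
= sqrt(111.9364 + 0.0225)
= 10.581 MPa

10.581 MPa


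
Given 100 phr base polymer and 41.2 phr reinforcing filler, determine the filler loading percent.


Filler % = filler / (rubber + filler) * 100
= 41.2 / (100 + 41.2) * 100
= 41.2 / 141.2 * 100
= 29.18%

29.18%


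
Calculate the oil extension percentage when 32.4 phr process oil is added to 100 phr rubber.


Oil % = oil / (100 + oil) * 100
= 32.4 / (100 + 32.4) * 100
= 32.4 / 132.4 * 100
= 24.47%

24.47%


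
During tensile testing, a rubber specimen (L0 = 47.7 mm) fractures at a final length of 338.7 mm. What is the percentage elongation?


Elongation = (Lf - L0) / L0 * 100
= (338.7 - 47.7) / 47.7 * 100
= 291.0 / 47.7 * 100
= 610.1%

610.1%


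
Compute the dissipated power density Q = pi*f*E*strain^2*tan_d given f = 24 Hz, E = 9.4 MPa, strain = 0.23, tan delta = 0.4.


Q = pi * f * E * strain^2 * tan_d
= pi * 24 * 9.4 * 0.23^2 * 0.4
= pi * 24 * 9.4 * 0.0529 * 0.4
= 14.9970

Q = 14.9970


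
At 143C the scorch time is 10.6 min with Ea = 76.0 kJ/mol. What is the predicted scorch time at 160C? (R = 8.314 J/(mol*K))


Convert temperatures: T1 = 143 + 273.15 = 416.15 K, T2 = 160 + 273.15 = 433.15 K
ts2_new = 10.6 * exp(76000 / 8.314 * (1/433.15 - 1/416.15))
1/T2 - 1/T1 = -9.4311e-05
ts2_new = 4.48 min

4.48 min


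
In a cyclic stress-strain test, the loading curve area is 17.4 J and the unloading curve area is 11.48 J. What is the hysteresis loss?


Hysteresis loss = loading - unloading
= 17.4 - 11.48
= 5.92 J

5.92 J


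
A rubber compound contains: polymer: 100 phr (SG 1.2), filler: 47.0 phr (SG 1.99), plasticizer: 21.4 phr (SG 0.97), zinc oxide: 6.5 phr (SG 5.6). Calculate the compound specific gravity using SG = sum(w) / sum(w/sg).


Sum of weights = 174.9
Volume contributions:
  polymer: 100/1.2 = 83.3333
  filler: 47.0/1.99 = 23.6181
  plasticizer: 21.4/0.97 = 22.0619
  zinc oxide: 6.5/5.6 = 1.1607
Sum of volumes = 130.1740
SG = 174.9 / 130.1740 = 1.344

SG = 1.344


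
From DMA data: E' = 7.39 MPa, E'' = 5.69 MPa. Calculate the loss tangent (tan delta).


tan delta = E'' / E'
= 5.69 / 7.39
= 0.77

tan delta = 0.77


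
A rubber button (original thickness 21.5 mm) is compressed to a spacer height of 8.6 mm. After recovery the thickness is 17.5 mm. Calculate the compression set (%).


CS = (t0 - recovered) / (t0 - ts) * 100
= (21.5 - 17.5) / (21.5 - 8.6) * 100
= 4.0 / 12.9 * 100
= 31.0%

31.0%


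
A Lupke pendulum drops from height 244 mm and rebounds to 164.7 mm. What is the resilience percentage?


Resilience = h_rebound / h_drop * 100
= 164.7 / 244 * 100
= 67.5%

67.5%


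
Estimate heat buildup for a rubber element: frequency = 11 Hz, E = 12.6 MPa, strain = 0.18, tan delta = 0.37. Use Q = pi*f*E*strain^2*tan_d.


Q = pi * f * E * strain^2 * tan_d
= pi * 11 * 12.6 * 0.18^2 * 0.37
= pi * 11 * 12.6 * 0.0324 * 0.37
= 5.2199

Q = 5.2199


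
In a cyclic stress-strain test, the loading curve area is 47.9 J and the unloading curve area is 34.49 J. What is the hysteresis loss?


Hysteresis loss = loading - unloading
= 47.9 - 34.49
= 13.41 J

13.41 J


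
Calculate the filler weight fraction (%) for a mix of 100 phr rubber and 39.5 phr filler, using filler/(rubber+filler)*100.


Filler % = filler / (rubber + filler) * 100
= 39.5 / (100 + 39.5) * 100
= 39.5 / 139.5 * 100
= 28.32%

28.32%


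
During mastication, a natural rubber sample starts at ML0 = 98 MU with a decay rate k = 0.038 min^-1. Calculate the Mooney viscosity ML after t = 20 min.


ML = ML0 * exp(-k * t)
ML = 98 * exp(-0.038 * 20)
ML = 98 * 0.4677
ML = 45.83 MU

45.83 MU


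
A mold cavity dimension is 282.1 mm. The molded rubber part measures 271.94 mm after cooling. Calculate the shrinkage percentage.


Shrinkage = (mold - part) / mold * 100
= (282.1 - 271.94) / 282.1 * 100
= 10.16 / 282.1 * 100
= 3.6%

3.6%


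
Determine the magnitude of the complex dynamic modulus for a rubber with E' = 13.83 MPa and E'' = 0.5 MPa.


|E*| = sqrt(E'^2 + E''^2)
= sqrt(13.83^2 + 0.5^2)
= sqrt(191.2689 + 0.2500)
= 13.839 MPa

13.839 MPa


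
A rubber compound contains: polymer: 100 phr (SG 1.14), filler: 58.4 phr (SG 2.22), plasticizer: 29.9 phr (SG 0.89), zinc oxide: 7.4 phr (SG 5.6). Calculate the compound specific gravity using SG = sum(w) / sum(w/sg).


Sum of weights = 195.7
Volume contributions:
  polymer: 100/1.14 = 87.7193
  filler: 58.4/2.22 = 26.3063
  plasticizer: 29.9/0.89 = 33.5955
  zinc oxide: 7.4/5.6 = 1.3214
Sum of volumes = 148.9425
SG = 195.7 / 148.9425 = 1.314

SG = 1.314


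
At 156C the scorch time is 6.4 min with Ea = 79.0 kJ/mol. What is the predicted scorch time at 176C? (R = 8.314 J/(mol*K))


Convert temperatures: T1 = 156 + 273.15 = 429.15 K, T2 = 176 + 273.15 = 449.15 K
ts2_new = 6.4 * exp(79000 / 8.314 * (1/449.15 - 1/429.15))
1/T2 - 1/T1 = -1.0376e-04
ts2_new = 2.39 min

2.39 min


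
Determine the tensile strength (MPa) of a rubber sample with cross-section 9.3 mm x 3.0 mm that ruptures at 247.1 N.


Area = width * thickness = 9.3 * 3.0 = 27.9 mm^2
TS = force / area = 247.1 / 27.9 = 8.86 MPa

8.86 MPa


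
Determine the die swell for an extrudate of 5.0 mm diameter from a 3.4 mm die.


Die swell ratio = D_extrudate / D_die
= 5.0 / 3.4
= 1.471

Die swell = 1.471


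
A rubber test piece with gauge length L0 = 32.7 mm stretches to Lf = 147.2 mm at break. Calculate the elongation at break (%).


Elongation = (Lf - L0) / L0 * 100
= (147.2 - 32.7) / 32.7 * 100
= 114.5 / 32.7 * 100
= 350.2%

350.2%


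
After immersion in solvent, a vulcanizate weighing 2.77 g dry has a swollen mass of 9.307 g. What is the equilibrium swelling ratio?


Q = W_swollen / W_dry
Q = 9.307 / 2.77
Q = 3.36

Q = 3.36


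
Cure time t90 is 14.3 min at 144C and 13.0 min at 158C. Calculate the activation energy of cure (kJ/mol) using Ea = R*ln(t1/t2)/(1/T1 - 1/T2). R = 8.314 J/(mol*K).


T1 = 417.15 K, T2 = 431.15 K
1/T1 - 1/T2 = 7.7841e-05
ln(t1/t2) = ln(14.3/13.0) = 0.0953
Ea = 8.314 * 0.0953 / 7.7841e-05 = 10179.8625 J/mol
Ea = 10.18 kJ/mol

10.18 kJ/mol


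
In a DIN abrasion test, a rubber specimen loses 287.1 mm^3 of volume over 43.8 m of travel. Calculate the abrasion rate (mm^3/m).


Rate = volume_loss / distance
= 287.1 / 43.8
= 6.555 mm^3/m

6.555 mm^3/m


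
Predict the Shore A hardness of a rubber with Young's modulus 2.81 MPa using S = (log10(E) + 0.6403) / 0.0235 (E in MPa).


log10(E) = 0.0235*S - 0.6403  =>  S = (log10(E) + 0.6403) / 0.0235
log10(2.81) = 0.448706
S = (0.448706 + 0.6403) / 0.0235 = 1.089006 / 0.0235
S = 46.3

Shore A = 46.3


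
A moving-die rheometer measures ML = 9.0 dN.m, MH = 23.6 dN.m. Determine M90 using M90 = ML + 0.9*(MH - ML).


M90 = ML + 0.9 * (MH - ML)
M90 = 9.0 + 0.9 * (23.6 - 9.0)
M90 = 9.0 + 0.9 * 14.6
M90 = 22.14 dN.m

22.14 dN.m


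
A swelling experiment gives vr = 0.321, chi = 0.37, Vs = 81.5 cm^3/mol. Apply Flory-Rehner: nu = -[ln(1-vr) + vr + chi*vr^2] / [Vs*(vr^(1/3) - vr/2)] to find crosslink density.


ln(1 - vr) = ln(1 - 0.321) = -0.3871
Numerator = -((-0.3871) + 0.321 + 0.37 * 0.321^2) = 0.0280
Denominator = 81.5 * (0.321^(1/3) - 0.321/2) = 42.7225
nu = 0.0280 / 42.7225 = 6.5560e-04 mol/cm^3

6.5560e-04 mol/cm^3


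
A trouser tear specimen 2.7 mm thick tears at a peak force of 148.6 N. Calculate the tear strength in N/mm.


Tear strength = force / thickness
= 148.6 / 2.7
= 55.04 N/mm

55.04 N/mm


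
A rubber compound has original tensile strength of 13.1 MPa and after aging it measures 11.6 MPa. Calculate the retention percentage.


Retention = aged / original * 100
= 11.6 / 13.1 * 100
= 88.5%

88.5%


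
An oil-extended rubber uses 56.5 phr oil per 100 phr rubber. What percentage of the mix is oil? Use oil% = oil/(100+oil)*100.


Oil % = oil / (100 + oil) * 100
= 56.5 / (100 + 56.5) * 100
= 56.5 / 156.5 * 100
= 36.1%

36.1%


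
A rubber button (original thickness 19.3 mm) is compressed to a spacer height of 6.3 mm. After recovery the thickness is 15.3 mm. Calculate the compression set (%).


CS = (t0 - recovered) / (t0 - ts) * 100
= (19.3 - 15.3) / (19.3 - 6.3) * 100
= 4.0 / 13.0 * 100
= 30.8%

30.8%


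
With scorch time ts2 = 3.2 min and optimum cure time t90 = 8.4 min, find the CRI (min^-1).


CRI = 100 / (t90 - ts2)
= 100 / (8.4 - 3.2)
= 100 / 5.2
= 19.23 min^-1

19.23 min^-1


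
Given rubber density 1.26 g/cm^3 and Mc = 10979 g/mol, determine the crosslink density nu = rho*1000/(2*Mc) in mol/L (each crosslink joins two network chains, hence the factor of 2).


nu = rho * 1000 / (2 * Mc)
nu = 1.26 * 1000 / (2 * 10979)
nu = 1260.0 / 21958
nu = 0.0574 mol/L

0.0574 mol/L


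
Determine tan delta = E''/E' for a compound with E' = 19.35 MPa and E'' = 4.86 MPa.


tan delta = E'' / E'
= 4.86 / 19.35
= 0.2512

tan delta = 0.2512


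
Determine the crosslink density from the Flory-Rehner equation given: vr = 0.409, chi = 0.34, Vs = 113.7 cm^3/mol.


ln(1 - vr) = ln(1 - 0.409) = -0.5259
Numerator = -((-0.5259) + 0.409 + 0.34 * 0.409^2) = 0.0601
Denominator = 113.7 * (0.409^(1/3) - 0.409/2) = 61.1469
nu = 0.0601 / 61.1469 = 9.8229e-04 mol/cm^3

9.8229e-04 mol/cm^3


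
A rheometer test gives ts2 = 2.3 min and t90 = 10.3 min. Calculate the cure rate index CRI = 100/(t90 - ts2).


CRI = 100 / (t90 - ts2)
= 100 / (10.3 - 2.3)
= 100 / 8.0
= 12.5 min^-1

12.5 min^-1


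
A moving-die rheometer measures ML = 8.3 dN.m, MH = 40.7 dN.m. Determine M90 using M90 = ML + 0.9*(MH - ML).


M90 = ML + 0.9 * (MH - ML)
M90 = 8.3 + 0.9 * (40.7 - 8.3)
M90 = 8.3 + 0.9 * 32.4
M90 = 37.46 dN.m

37.46 dN.m


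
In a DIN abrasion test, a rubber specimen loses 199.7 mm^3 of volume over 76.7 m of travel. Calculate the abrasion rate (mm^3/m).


Rate = volume_loss / distance
= 199.7 / 76.7
= 2.604 mm^3/m

2.604 mm^3/m


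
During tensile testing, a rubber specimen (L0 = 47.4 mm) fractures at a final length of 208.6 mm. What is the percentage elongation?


Elongation = (Lf - L0) / L0 * 100
= (208.6 - 47.4) / 47.4 * 100
= 161.2 / 47.4 * 100
= 340.1%

340.1%


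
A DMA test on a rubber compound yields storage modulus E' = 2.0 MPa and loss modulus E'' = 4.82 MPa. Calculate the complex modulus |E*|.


|E*| = sqrt(E'^2 + E''^2)
= sqrt(2.0^2 + 4.82^2)
= sqrt(4.0000 + 23.2324)
= 5.218 MPa

5.218 MPa


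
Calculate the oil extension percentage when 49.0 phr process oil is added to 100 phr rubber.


Oil % = oil / (100 + oil) * 100
= 49.0 / (100 + 49.0) * 100
= 49.0 / 149.0 * 100
= 32.89%

32.89%


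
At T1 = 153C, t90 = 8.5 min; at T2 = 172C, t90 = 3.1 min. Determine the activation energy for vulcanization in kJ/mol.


T1 = 426.15 K, T2 = 445.15 K
1/T1 - 1/T2 = 1.0016e-04
ln(t1/t2) = ln(8.5/3.1) = 1.0087
Ea = 8.314 * 1.0087 / 1.0016e-04 = 83728.2151 J/mol
Ea = 83.73 kJ/mol

83.73 kJ/mol


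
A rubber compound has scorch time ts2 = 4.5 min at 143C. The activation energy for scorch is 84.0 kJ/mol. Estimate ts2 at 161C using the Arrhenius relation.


Convert temperatures: T1 = 143 + 273.15 = 416.15 K, T2 = 161 + 273.15 = 434.15 K
ts2_new = 4.5 * exp(84000 / 8.314 * (1/434.15 - 1/416.15))
1/T2 - 1/T1 = -9.9628e-05
ts2_new = 1.64 min

1.64 min


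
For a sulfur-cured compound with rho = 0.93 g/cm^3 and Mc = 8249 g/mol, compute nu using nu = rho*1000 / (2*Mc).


nu = rho * 1000 / (2 * Mc)
nu = 0.93 * 1000 / (2 * 8249)
nu = 930.0 / 16498
nu = 0.0564 mol/L

0.0564 mol/L


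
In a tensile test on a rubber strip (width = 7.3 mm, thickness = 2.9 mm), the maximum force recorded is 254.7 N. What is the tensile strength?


Area = width * thickness = 7.3 * 2.9 = 21.17 mm^2
TS = force / area = 254.7 / 21.17 = 12.03 MPa

12.03 MPa


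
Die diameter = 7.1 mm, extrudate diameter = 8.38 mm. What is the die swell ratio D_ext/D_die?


Die swell ratio = D_extrudate / D_die
= 8.38 / 7.1
= 1.18

Die swell = 1.18


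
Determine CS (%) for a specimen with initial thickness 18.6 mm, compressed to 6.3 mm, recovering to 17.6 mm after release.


CS = (t0 - recovered) / (t0 - ts) * 100
= (18.6 - 17.6) / (18.6 - 6.3) * 100
= 1.0 / 12.3 * 100
= 8.1%

8.1%


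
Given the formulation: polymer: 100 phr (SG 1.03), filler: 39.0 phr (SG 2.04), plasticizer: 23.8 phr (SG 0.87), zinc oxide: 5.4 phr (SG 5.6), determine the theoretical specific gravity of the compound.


Sum of weights = 168.2
Volume contributions:
  polymer: 100/1.03 = 97.0874
  filler: 39.0/2.04 = 19.1176
  plasticizer: 23.8/0.87 = 27.3563
  zinc oxide: 5.4/5.6 = 0.9643
Sum of volumes = 144.5256
SG = 168.2 / 144.5256 = 1.164

SG = 1.164


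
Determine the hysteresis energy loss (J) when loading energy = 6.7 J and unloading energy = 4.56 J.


Hysteresis loss = loading - unloading
= 6.7 - 4.56
= 2.14 J

2.14 J


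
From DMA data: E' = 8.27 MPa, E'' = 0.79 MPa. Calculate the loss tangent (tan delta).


tan delta = E'' / E'
= 0.79 / 8.27
= 0.0955

tan delta = 0.0955


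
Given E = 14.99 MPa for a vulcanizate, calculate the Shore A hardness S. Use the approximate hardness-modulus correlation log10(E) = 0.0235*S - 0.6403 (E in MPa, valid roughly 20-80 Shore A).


log10(E) = 0.0235*S - 0.6403  =>  S = (log10(E) + 0.6403) / 0.0235
log10(14.99) = 1.175802
S = (1.175802 + 0.6403) / 0.0235 = 1.816102 / 0.0235
S = 77.3

Shore A = 77.3


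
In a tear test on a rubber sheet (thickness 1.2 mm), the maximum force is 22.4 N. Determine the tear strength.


Tear strength = force / thickness
= 22.4 / 1.2
= 18.67 N/mm

18.67 N/mm


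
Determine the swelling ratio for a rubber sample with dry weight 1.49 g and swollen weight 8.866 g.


Q = W_swollen / W_dry
Q = 8.866 / 1.49
Q = 5.95

Q = 5.95


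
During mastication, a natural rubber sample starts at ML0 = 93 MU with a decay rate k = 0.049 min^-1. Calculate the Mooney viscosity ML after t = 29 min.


ML = ML0 * exp(-k * t)
ML = 93 * exp(-0.049 * 29)
ML = 93 * 0.2415
ML = 22.46 MU

22.46 MU


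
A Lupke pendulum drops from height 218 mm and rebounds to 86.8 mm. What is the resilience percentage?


Resilience = h_rebound / h_drop * 100
= 86.8 / 218 * 100
= 39.8%

39.8%


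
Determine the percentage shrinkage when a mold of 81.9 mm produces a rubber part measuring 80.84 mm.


Shrinkage = (mold - part) / mold * 100
= (81.9 - 80.84) / 81.9 * 100
= 1.06 / 81.9 * 100
= 1.29%

1.29%


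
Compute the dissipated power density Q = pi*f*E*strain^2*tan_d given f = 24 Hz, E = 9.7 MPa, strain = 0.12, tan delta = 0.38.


Q = pi * f * E * strain^2 * tan_d
= pi * 24 * 9.7 * 0.12^2 * 0.38
= pi * 24 * 9.7 * 0.0144 * 0.38
= 4.0020

Q = 4.0020


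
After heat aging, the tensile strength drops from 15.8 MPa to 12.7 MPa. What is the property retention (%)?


Retention = aged / original * 100
= 12.7 / 15.8 * 100
= 80.4%

80.4%


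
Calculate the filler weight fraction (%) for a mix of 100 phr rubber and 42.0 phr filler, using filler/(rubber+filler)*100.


Filler % = filler / (rubber + filler) * 100
= 42.0 / (100 + 42.0) * 100
= 42.0 / 142.0 * 100
= 29.58%

29.58%


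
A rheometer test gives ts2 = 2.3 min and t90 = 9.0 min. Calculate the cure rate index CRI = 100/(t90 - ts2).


CRI = 100 / (t90 - ts2)
= 100 / (9.0 - 2.3)
= 100 / 6.7
= 14.93 min^-1

14.93 min^-1


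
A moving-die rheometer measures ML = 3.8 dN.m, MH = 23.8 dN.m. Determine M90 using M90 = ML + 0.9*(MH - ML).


M90 = ML + 0.9 * (MH - ML)
M90 = 3.8 + 0.9 * (23.8 - 3.8)
M90 = 3.8 + 0.9 * 20.0
M90 = 21.8 dN.m

21.8 dN.m


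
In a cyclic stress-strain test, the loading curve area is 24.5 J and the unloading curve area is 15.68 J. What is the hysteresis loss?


Hysteresis loss = loading - unloading
= 24.5 - 15.68
= 8.82 J

8.82 J


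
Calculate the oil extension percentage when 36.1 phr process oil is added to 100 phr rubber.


Oil % = oil / (100 + oil) * 100
= 36.1 / (100 + 36.1) * 100
= 36.1 / 136.1 * 100
= 26.52%

26.52%


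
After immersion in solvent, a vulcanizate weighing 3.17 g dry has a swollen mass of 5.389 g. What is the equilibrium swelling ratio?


Q = W_swollen / W_dry
Q = 5.389 / 3.17
Q = 1.7

Q = 1.7


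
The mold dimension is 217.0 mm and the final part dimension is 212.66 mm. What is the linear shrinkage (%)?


Shrinkage = (mold - part) / mold * 100
= (217.0 - 212.66) / 217.0 * 100
= 4.34 / 217.0 * 100
= 2.0%

2.0%


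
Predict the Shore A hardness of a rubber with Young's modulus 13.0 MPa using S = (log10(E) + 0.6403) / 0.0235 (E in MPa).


log10(E) = 0.0235*S - 0.6403  =>  S = (log10(E) + 0.6403) / 0.0235
log10(13.0) = 1.113943
S = (1.113943 + 0.6403) / 0.0235 = 1.754243 / 0.0235
S = 74.6

Shore A = 74.6


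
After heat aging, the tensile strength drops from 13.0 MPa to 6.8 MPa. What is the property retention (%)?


Retention = aged / original * 100
= 6.8 / 13.0 * 100
= 52.3%

52.3%


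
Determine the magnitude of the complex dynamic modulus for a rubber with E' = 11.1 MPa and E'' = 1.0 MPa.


|E*| = sqrt(E'^2 + E''^2)
= sqrt(11.1^2 + 1.0^2)
= sqrt(123.2100 + 1.0000)
= 11.145 MPa

11.145 MPa


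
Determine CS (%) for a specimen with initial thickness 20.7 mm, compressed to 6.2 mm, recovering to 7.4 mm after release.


CS = (t0 - recovered) / (t0 - ts) * 100
= (20.7 - 7.4) / (20.7 - 6.2) * 100
= 13.3 / 14.5 * 100
= 91.7%

91.7%


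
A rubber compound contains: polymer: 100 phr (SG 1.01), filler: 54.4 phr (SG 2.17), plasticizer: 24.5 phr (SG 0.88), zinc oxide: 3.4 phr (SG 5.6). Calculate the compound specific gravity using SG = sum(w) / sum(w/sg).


Sum of weights = 182.3
Volume contributions:
  polymer: 100/1.01 = 99.0099
  filler: 54.4/2.17 = 25.0691
  plasticizer: 24.5/0.88 = 27.8409
  zinc oxide: 3.4/5.6 = 0.6071
Sum of volumes = 152.5271
SG = 182.3 / 152.5271 = 1.195

SG = 1.195


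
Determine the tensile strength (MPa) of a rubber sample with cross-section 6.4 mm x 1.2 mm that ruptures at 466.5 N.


Area = width * thickness = 6.4 * 1.2 = 7.68 mm^2
TS = force / area = 466.5 / 7.68 = 60.74 MPa

60.74 MPa


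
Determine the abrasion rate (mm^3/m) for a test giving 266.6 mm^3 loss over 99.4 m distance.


Rate = volume_loss / distance
= 266.6 / 99.4
= 2.682 mm^3/m

2.682 mm^3/m


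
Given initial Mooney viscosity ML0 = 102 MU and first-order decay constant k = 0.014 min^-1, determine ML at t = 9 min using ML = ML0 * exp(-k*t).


ML = ML0 * exp(-k * t)
ML = 102 * exp(-0.014 * 9)
ML = 102 * 0.8816
ML = 89.92 MU

89.92 MU


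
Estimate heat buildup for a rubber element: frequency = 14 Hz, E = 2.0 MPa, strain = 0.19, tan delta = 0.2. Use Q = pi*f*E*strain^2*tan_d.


Q = pi * f * E * strain^2 * tan_d
= pi * 14 * 2.0 * 0.19^2 * 0.2
= pi * 14 * 2.0 * 0.0361 * 0.2
= 0.6351

Q = 0.6351


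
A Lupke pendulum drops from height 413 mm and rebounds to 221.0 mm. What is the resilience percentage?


Resilience = h_rebound / h_drop * 100
= 221.0 / 413 * 100
= 53.5%

53.5%


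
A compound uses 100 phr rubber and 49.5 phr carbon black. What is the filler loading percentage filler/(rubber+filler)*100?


Filler % = filler / (rubber + filler) * 100
= 49.5 / (100 + 49.5) * 100
= 49.5 / 149.5 * 100
= 33.11%

33.11%


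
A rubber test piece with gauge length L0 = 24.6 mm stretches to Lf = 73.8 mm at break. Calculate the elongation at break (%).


Elongation = (Lf - L0) / L0 * 100
= (73.8 - 24.6) / 24.6 * 100
= 49.2 / 24.6 * 100
= 200.0%

200.0%


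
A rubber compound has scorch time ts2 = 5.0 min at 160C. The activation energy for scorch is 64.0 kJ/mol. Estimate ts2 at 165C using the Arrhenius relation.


Convert temperatures: T1 = 160 + 273.15 = 433.15 K, T2 = 165 + 273.15 = 438.15 K
ts2_new = 5.0 * exp(64000 / 8.314 * (1/438.15 - 1/433.15))
1/T2 - 1/T1 = -2.6346e-05
ts2_new = 4.08 min

4.08 min


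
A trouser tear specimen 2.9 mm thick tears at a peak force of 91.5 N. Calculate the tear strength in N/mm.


Tear strength = force / thickness
= 91.5 / 2.9
= 31.55 N/mm

31.55 N/mm


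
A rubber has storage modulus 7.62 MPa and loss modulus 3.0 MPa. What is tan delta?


tan delta = E'' / E'
= 3.0 / 7.62
= 0.3937

tan delta = 0.3937


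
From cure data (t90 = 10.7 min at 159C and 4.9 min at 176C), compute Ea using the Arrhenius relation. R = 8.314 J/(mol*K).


T1 = 432.15 K, T2 = 449.15 K
1/T1 - 1/T2 = 8.7584e-05
ln(t1/t2) = ln(10.7/4.9) = 0.7810
Ea = 8.314 * 0.7810 / 8.7584e-05 = 74138.3303 J/mol
Ea = 74.14 kJ/mol

74.14 kJ/mol


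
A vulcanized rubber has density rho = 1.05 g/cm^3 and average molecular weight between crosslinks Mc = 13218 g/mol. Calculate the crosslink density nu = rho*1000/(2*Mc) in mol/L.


nu = rho * 1000 / (2 * Mc)
nu = 1.05 * 1000 / (2 * 13218)
nu = 1050.0 / 26436
nu = 0.0397 mol/L

0.0397 mol/L


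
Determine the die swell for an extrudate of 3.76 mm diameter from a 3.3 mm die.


Die swell ratio = D_extrudate / D_die
= 3.76 / 3.3
= 1.139

Die swell = 1.139


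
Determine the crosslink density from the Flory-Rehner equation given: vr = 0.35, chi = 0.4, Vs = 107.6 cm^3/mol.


ln(1 - vr) = ln(1 - 0.35) = -0.4308
Numerator = -((-0.4308) + 0.35 + 0.4 * 0.35^2) = 0.0318
Denominator = 107.6 * (0.35^(1/3) - 0.35/2) = 56.9989
nu = 0.0318 / 56.9989 = 5.5761e-04 mol/cm^3

5.5761e-04 mol/cm^3


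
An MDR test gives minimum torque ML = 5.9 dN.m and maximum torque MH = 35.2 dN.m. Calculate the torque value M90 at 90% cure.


M90 = ML + 0.9 * (MH - ML)
M90 = 5.9 + 0.9 * (35.2 - 5.9)
M90 = 5.9 + 0.9 * 29.3
M90 = 32.27 dN.m

32.27 dN.m


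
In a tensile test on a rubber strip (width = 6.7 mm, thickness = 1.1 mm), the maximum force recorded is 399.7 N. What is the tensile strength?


Area = width * thickness = 6.7 * 1.1 = 7.37 mm^2
TS = force / area = 399.7 / 7.37 = 54.23 MPa

54.23 MPa


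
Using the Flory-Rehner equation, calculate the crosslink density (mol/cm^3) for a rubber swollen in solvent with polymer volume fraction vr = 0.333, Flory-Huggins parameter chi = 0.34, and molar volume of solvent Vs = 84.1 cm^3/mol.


ln(1 - vr) = ln(1 - 0.333) = -0.4050
Numerator = -((-0.4050) + 0.333 + 0.34 * 0.333^2) = 0.0343
Denominator = 84.1 * (0.333^(1/3) - 0.333/2) = 44.2896
nu = 0.0343 / 44.2896 = 7.7361e-04 mol/cm^3

7.7361e-04 mol/cm^3


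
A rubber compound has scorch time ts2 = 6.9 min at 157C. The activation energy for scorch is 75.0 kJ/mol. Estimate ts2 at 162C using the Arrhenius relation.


Convert temperatures: T1 = 157 + 273.15 = 430.15 K, T2 = 162 + 273.15 = 435.15 K
ts2_new = 6.9 * exp(75000 / 8.314 * (1/435.15 - 1/430.15))
1/T2 - 1/T1 = -2.6712e-05
ts2_new = 5.42 min

5.42 min


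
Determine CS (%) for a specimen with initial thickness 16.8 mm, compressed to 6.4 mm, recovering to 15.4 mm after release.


CS = (t0 - recovered) / (t0 - ts) * 100
= (16.8 - 15.4) / (16.8 - 6.4) * 100
= 1.4 / 10.4 * 100
= 13.5%

13.5%


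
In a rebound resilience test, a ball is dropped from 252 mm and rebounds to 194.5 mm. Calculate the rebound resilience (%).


Resilience = h_rebound / h_drop * 100
= 194.5 / 252 * 100
= 77.2%

77.2%


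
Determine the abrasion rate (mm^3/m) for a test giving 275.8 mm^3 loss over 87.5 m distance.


Rate = volume_loss / distance
= 275.8 / 87.5
= 3.152 mm^3/m

3.152 mm^3/m


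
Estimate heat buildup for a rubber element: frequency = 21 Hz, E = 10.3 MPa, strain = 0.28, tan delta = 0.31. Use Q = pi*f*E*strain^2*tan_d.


Q = pi * f * E * strain^2 * tan_d
= pi * 21 * 10.3 * 0.28^2 * 0.31
= pi * 21 * 10.3 * 0.0784 * 0.31
= 16.5152

Q = 16.5152


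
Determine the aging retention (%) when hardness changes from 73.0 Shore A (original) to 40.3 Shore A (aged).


Retention = aged / original * 100
= 40.3 / 73.0 * 100
= 55.2%

55.2%


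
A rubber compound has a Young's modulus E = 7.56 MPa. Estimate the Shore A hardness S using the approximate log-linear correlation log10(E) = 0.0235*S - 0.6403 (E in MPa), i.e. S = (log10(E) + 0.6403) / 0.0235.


log10(E) = 0.0235*S - 0.6403  =>  S = (log10(E) + 0.6403) / 0.0235
log10(7.56) = 0.878522
S = (0.878522 + 0.6403) / 0.0235 = 1.518822 / 0.0235
S = 64.6

Shore A = 64.6


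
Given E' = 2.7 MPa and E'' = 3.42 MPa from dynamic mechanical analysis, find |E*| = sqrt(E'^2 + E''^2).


|E*| = sqrt(E'^2 + E''^2)
= sqrt(2.7^2 + 3.42^2)
= sqrt(7.2900 + 11.6964)
= 4.357 MPa

4.357 MPa


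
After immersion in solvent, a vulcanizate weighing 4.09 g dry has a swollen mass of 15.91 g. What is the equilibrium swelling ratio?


Q = W_swollen / W_dry
Q = 15.91 / 4.09
Q = 3.89

Q = 3.89


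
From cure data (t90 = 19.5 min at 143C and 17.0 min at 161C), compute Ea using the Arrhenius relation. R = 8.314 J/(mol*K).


T1 = 416.15 K, T2 = 434.15 K
1/T1 - 1/T2 = 9.9628e-05
ln(t1/t2) = ln(19.5/17.0) = 0.1372
Ea = 8.314 * 0.1372 / 9.9628e-05 = 11449.4567 J/mol
Ea = 11.45 kJ/mol

11.45 kJ/mol


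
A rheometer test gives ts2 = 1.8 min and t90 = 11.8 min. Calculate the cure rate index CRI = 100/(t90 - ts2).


CRI = 100 / (t90 - ts2)
= 100 / (11.8 - 1.8)
= 100 / 10.0
= 10.0 min^-1

10.0 min^-1


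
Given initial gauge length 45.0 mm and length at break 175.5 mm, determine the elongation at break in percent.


Elongation = (Lf - L0) / L0 * 100
= (175.5 - 45.0) / 45.0 * 100
= 130.5 / 45.0 * 100
= 290.0%

290.0%


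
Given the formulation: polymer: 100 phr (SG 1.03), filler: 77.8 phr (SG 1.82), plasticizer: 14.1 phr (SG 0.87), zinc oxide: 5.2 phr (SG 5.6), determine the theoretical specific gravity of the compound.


Sum of weights = 197.1
Volume contributions:
  polymer: 100/1.03 = 97.0874
  filler: 77.8/1.82 = 42.7473
  plasticizer: 14.1/0.87 = 16.2069
  zinc oxide: 5.2/5.6 = 0.9286
Sum of volumes = 156.9701
SG = 197.1 / 156.9701 = 1.256

SG = 1.256


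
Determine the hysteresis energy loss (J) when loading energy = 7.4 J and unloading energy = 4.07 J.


Hysteresis loss = loading - unloading
= 7.4 - 4.07
= 3.33 J

3.33 J


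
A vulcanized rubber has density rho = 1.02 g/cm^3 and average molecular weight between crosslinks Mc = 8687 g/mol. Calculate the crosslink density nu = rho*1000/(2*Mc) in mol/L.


nu = rho * 1000 / (2 * Mc)
nu = 1.02 * 1000 / (2 * 8687)
nu = 1020.0 / 17374
nu = 0.0587 mol/L

0.0587 mol/L


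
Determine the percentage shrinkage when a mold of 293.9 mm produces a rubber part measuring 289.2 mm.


Shrinkage = (mold - part) / mold * 100
= (293.9 - 289.2) / 293.9 * 100
= 4.7 / 293.9 * 100
= 1.6%

1.6%


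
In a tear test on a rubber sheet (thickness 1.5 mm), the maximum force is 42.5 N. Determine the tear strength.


Tear strength = force / thickness
= 42.5 / 1.5
= 28.33 N/mm

28.33 N/mm


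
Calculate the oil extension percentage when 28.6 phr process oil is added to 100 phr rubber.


Oil % = oil / (100 + oil) * 100
= 28.6 / (100 + 28.6) * 100
= 28.6 / 128.6 * 100
= 22.24%

22.24%


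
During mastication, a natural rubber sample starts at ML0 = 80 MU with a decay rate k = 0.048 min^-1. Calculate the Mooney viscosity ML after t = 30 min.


ML = ML0 * exp(-k * t)
ML = 80 * exp(-0.048 * 30)
ML = 80 * 0.2369
ML = 18.95 MU

18.95 MU


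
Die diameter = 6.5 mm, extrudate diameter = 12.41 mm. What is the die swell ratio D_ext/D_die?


Die swell ratio = D_extrudate / D_die
= 12.41 / 6.5
= 1.909

Die swell = 1.909


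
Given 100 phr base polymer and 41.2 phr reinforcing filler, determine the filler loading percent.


Filler % = filler / (rubber + filler) * 100
= 41.2 / (100 + 41.2) * 100
= 41.2 / 141.2 * 100
= 29.18%

29.18%


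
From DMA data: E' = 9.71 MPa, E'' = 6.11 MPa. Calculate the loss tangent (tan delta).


tan delta = E'' / E'
= 6.11 / 9.71
= 0.6292

tan delta = 0.6292


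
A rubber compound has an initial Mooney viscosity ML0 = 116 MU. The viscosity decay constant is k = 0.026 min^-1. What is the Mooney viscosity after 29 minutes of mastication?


ML = ML0 * exp(-k * t)
ML = 116 * exp(-0.026 * 29)
ML = 116 * 0.4705
ML = 54.58 MU

54.58 MU


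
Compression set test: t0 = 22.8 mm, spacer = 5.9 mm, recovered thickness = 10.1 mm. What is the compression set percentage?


CS = (t0 - recovered) / (t0 - ts) * 100
= (22.8 - 10.1) / (22.8 - 5.9) * 100
= 12.7 / 16.9 * 100
= 75.1%

75.1%


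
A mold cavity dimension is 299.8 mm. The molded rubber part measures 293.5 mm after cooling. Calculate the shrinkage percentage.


Shrinkage = (mold - part) / mold * 100
= (299.8 - 293.5) / 299.8 * 100
= 6.3 / 299.8 * 100
= 2.1%

2.1%


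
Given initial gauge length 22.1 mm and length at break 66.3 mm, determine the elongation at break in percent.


Elongation = (Lf - L0) / L0 * 100
= (66.3 - 22.1) / 22.1 * 100
= 44.2 / 22.1 * 100
= 200.0%

200.0%


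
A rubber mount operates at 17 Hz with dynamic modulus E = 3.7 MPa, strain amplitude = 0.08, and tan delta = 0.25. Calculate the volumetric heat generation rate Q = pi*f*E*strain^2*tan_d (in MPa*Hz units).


Q = pi * f * E * strain^2 * tan_d
= pi * 17 * 3.7 * 0.08^2 * 0.25
= pi * 17 * 3.7 * 0.0064 * 0.25
= 0.3162

Q = 0.3162


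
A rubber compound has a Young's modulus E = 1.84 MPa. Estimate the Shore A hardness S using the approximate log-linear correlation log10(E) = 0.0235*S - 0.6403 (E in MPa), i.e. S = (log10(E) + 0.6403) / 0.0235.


log10(E) = 0.0235*S - 0.6403  =>  S = (log10(E) + 0.6403) / 0.0235
log10(1.84) = 0.264818
S = (0.264818 + 0.6403) / 0.0235 = 0.905118 / 0.0235
S = 38.5

Shore A = 38.5


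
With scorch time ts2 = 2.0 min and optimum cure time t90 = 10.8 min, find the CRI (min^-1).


CRI = 100 / (t90 - ts2)
= 100 / (10.8 - 2.0)
= 100 / 8.8
= 11.36 min^-1

11.36 min^-1


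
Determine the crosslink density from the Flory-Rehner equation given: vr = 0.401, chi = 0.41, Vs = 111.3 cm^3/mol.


ln(1 - vr) = ln(1 - 0.401) = -0.5125
Numerator = -((-0.5125) + 0.401 + 0.41 * 0.401^2) = 0.0456
Denominator = 111.3 * (0.401^(1/3) - 0.401/2) = 59.7592
nu = 0.0456 / 59.7592 = 7.6248e-04 mol/cm^3

7.6248e-04 mol/cm^3


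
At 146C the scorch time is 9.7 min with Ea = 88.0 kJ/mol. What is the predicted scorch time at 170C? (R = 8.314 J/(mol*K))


Convert temperatures: T1 = 146 + 273.15 = 419.15 K, T2 = 170 + 273.15 = 443.15 K
ts2_new = 9.7 * exp(88000 / 8.314 * (1/443.15 - 1/419.15))
1/T2 - 1/T1 = -1.2921e-04
ts2_new = 2.47 min

2.47 min


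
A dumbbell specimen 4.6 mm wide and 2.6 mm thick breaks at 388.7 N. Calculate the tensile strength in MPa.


Area = width * thickness = 4.6 * 2.6 = 11.96 mm^2
TS = force / area = 388.7 / 11.96 = 32.5 MPa

32.5 MPa


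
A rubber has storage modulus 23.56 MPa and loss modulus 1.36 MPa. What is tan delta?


tan delta = E'' / E'
= 1.36 / 23.56
= 0.0577

tan delta = 0.0577


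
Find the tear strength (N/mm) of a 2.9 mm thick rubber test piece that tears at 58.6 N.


Tear strength = force / thickness
= 58.6 / 2.9
= 20.21 N/mm

20.21 N/mm


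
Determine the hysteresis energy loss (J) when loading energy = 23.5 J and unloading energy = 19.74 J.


Hysteresis loss = loading - unloading
= 23.5 - 19.74
= 3.76 J

3.76 J


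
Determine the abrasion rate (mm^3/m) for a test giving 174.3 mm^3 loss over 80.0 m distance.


Rate = volume_loss / distance
= 174.3 / 80.0
= 2.179 mm^3/m

2.179 mm^3/m


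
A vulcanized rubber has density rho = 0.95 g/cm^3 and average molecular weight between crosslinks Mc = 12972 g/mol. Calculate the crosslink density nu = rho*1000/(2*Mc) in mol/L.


nu = rho * 1000 / (2 * Mc)
nu = 0.95 * 1000 / (2 * 12972)
nu = 950.0 / 25944
nu = 0.0366 mol/L

0.0366 mol/L


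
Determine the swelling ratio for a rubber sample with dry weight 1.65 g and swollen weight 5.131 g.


Q = W_swollen / W_dry
Q = 5.131 / 1.65
Q = 3.11

Q = 3.11


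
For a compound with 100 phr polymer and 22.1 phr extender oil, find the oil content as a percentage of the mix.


Oil % = oil / (100 + oil) * 100
= 22.1 / (100 + 22.1) * 100
= 22.1 / 122.1 * 100
= 18.1%

18.1%


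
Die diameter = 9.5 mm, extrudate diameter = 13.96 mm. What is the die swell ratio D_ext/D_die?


Die swell ratio = D_extrudate / D_die
= 13.96 / 9.5
= 1.469

Die swell = 1.469


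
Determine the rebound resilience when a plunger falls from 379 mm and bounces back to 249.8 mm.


Resilience = h_rebound / h_drop * 100
= 249.8 / 379 * 100
= 65.9%

65.9%


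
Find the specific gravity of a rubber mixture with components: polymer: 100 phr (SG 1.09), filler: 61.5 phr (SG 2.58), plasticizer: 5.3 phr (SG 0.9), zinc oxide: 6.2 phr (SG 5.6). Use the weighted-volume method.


Sum of weights = 173.0
Volume contributions:
  polymer: 100/1.09 = 91.7431
  filler: 61.5/2.58 = 23.8372
  plasticizer: 5.3/0.9 = 5.8889
  zinc oxide: 6.2/5.6 = 1.1071
Sum of volumes = 122.5764
SG = 173.0 / 122.5764 = 1.411

SG = 1.411


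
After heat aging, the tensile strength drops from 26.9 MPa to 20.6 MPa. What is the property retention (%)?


Retention = aged / original * 100
= 20.6 / 26.9 * 100
= 76.6%

76.6%


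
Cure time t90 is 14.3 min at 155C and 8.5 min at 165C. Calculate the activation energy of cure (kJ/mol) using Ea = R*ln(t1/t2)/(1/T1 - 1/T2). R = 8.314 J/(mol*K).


T1 = 428.15 K, T2 = 438.15 K
1/T1 - 1/T2 = 5.3307e-05
ln(t1/t2) = ln(14.3/8.5) = 0.5202
Ea = 8.314 * 0.5202 / 5.3307e-05 = 81132.2650 J/mol
Ea = 81.13 kJ/mol

81.13 kJ/mol


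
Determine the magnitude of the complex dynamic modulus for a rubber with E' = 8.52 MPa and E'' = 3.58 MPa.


|E*| = sqrt(E'^2 + E''^2)
= sqrt(8.52^2 + 3.58^2)
= sqrt(72.5904 + 12.8164)
= 9.242 MPa

9.242 MPa


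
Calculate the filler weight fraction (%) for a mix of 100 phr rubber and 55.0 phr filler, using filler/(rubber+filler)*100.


Filler % = filler / (rubber + filler) * 100
= 55.0 / (100 + 55.0) * 100
= 55.0 / 155.0 * 100
= 35.48%

35.48%


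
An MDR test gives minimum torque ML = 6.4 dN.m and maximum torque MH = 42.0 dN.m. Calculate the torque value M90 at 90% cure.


M90 = ML + 0.9 * (MH - ML)
M90 = 6.4 + 0.9 * (42.0 - 6.4)
M90 = 6.4 + 0.9 * 35.6
M90 = 38.44 dN.m

38.44 dN.m


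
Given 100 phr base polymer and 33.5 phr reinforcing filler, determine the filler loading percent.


Filler % = filler / (rubber + filler) * 100
= 33.5 / (100 + 33.5) * 100
= 33.5 / 133.5 * 100
= 25.09%

25.09%


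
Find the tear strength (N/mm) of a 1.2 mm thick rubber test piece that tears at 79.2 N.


Tear strength = force / thickness
= 79.2 / 1.2
= 66.0 N/mm

66.0 N/mm


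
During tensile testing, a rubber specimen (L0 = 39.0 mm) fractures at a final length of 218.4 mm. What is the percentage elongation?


Elongation = (Lf - L0) / L0 * 100
= (218.4 - 39.0) / 39.0 * 100
= 179.4 / 39.0 * 100
= 460.0%

460.0%


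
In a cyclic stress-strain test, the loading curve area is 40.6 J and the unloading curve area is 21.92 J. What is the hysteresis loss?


Hysteresis loss = loading - unloading
= 40.6 - 21.92
= 18.68 J

18.68 J


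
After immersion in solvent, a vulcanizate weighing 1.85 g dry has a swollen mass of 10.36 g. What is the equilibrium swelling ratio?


Q = W_swollen / W_dry
Q = 10.36 / 1.85
Q = 5.6

Q = 5.6


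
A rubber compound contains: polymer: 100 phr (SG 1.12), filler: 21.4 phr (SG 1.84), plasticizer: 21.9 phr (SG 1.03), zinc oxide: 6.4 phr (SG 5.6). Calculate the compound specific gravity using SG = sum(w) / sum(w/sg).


Sum of weights = 149.7
Volume contributions:
  polymer: 100/1.12 = 89.2857
  filler: 21.4/1.84 = 11.6304
  plasticizer: 21.9/1.03 = 21.2621
  zinc oxide: 6.4/5.6 = 1.1429
Sum of volumes = 123.3211
SG = 149.7 / 123.3211 = 1.214

SG = 1.214


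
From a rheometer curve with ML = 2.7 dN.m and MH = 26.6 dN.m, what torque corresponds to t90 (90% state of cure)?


M90 = ML + 0.9 * (MH - ML)
M90 = 2.7 + 0.9 * (26.6 - 2.7)
M90 = 2.7 + 0.9 * 23.9
M90 = 24.21 dN.m

24.21 dN.m


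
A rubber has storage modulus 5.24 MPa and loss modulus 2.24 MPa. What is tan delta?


tan delta = E'' / E'
= 2.24 / 5.24
= 0.4275

tan delta = 0.4275


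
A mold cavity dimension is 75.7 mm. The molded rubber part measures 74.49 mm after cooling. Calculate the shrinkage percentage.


Shrinkage = (mold - part) / mold * 100
= (75.7 - 74.49) / 75.7 * 100
= 1.21 / 75.7 * 100
= 1.6%

1.6%
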